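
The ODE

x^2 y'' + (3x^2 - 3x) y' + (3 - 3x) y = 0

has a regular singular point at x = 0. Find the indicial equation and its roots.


Divide by x^2 to reach normal form y'' + P_1(x) y' + P_2(x) y = 0 with P_1(x) = 3 - 3/x and P_2(x) = -3/x + 3/x^2.
x = 0 is a singular point because the y'-coefficient 3 - 3/x has a pole at x = 0 and the y-coefficient -3/x + 3/x^2 has a pole at x = 0.
It is a regular singular point because x P_1(x) = p(x) = 3x - 3 and x^2 P_2(x) = q(x) = 3 - 3x are polynomials, hence analytic at x = 0.
p(0) = -3,  q(0) = 3.
Indicial equation: r(r-1) + p(0) r + q(0) = 0, i.e. r^2 + (p(0) - 1) r + q(0) = 0, i.e. r^2 - 4 r + 3 = 0.
Discriminant: (-4)^2 - 4(3) = 4, so r = (4 ± 2)/2.
Solving: r_1 = 3, r_2 = 1.

indicial: r^2 - 4 r + 3 = 0; roots r_1 = 3, r_2 = 1


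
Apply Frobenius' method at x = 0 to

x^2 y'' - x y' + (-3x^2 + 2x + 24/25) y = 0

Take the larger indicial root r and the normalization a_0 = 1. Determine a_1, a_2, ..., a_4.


Write in Frobenius form y'' + (p(x)/x) y' + (q(x)/x^2) y = 0:
  p(x) = -1,  q(x) = -3x^2 + 2x + 24/25.
Indicial equation: r(r-1) + (-1) r + (24/25) = 0 -> roots r_1 = 6/5, r_2 = 4/5.
Take r = r_1 = 6/5. Let y(x) = x^r sum_{n>=0} a_n x^n with a_0 = 1.
Substitute y = x^r sum a_n x^n and match x^{r+n}. The recurrence is
  D(n) a_n + 2 a_{n-1} - 3 a_{n-2} = 0,  where D(n) = (r+n)(r+n-1) + (-1)(r+n) + (24/25).
  a_n = [-2 a_{n-1} + 3 a_{n-2}] / D(n).
Since the indicial polynomial factors as (r - r_1)(r - r_2), D(n) = (r_1 + n - r_1)(r_1 + n - r_2) = n(n + 2/5).
Evaluating step by step (a_0 = 1):
  n = 1: D(1) = 1(1 + 2/5) = 7/5; numerator = -2(1) = -2; a_1 = (-2)/(7/5) = -10/7
  n = 2: D(2) = 2(2 + 2/5) = 24/5; numerator = -2(-10/7) + 3(1) = 41/7; a_2 = (41/7)/(24/5) = 205/168
  n = 3: D(3) = 3(3 + 2/5) = 51/5; numerator = -2(205/168) + 3(-10/7) = -565/84; a_3 = (-565/84)/(51/5) = -2825/4284
  n = 4: D(4) = 4(4 + 2/5) = 88/5; numerator = -2(-2825/4284) + 3(205/168) = 6095/1224; a_4 = (6095/1224)/(88/5) = 30475/107712

r = 6/5; a_0 = 1; a_1 = -10/7; a_2 = 205/168; a_3 = -2825/4284; a_4 = 30475/107712


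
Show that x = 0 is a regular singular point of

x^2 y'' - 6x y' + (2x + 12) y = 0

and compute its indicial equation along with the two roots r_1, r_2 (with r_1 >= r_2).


Divide by x^2 to reach normal form y'' + P_1(x) y' + P_2(x) y = 0 with P_1(x) = -6/x and P_2(x) = 2/x + 12/x^2.
x = 0 is a singular point because the y'-coefficient -6/x has a pole at x = 0 and the y-coefficient 2/x + 12/x^2 has a pole at x = 0.
It is a regular singular point because x P_1(x) = p(x) = -6 and x^2 P_2(x) = q(x) = 2x + 12 are polynomials, hence analytic at x = 0.
p(0) = -6,  q(0) = 12.
Indicial equation: r(r-1) + p(0) r + q(0) = 0, i.e. r^2 + (p(0) - 1) r + q(0) = 0, i.e. r^2 - 7 r + 12 = 0.
Discriminant: (-7)^2 - 4(12) = 1, so r = (7 ± 1)/2.
Solving: r_1 = 4, r_2 = 3.

indicial: r^2 - 7 r + 12 = 0; roots r_1 = 4, r_2 = 3


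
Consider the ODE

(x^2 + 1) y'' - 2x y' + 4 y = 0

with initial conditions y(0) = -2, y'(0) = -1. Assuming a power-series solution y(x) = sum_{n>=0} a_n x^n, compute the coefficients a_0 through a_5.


Ansatz: y(x) = sum_{n>=0} a_n x^n, so y'(x) = sum_{n>=1} n a_n x^(n-1) and y''(x) = sum_{n>=2} n(n-1) a_n x^(n-2).
Substitute into P(x) y'' + Q(x) y' + R(x) y = 0 with P(x) = x^2 + 1, Q(x) = -2x, R(x) = 4, and match powers of x.
Initial conditions: a_0 = -2, a_1 = -1.
Setting the coefficient of each power of x to zero and solving order by order (substituting the coefficients already found):
  x^0: 2 a_2 + 4 a_0 = 0  ->  2 a_2 = -4 a_0 = 8  ->  a_2 = 4
  x^1: 6 a_3 + 2 a_1 = 0  ->  6 a_3 = -2 a_1 = 2  ->  a_3 = 1/3
  x^2: 12 a_4 + 2 a_2 = 0  ->  12 a_4 = -2 a_2 = -8  ->  a_4 = -2/3
  x^3: 20 a_5 + 4 a_3 = 0  ->  20 a_5 = -4 a_3 = -4/3  ->  a_5 = -1/15
Truncated series: y(x) = -2 - x + 4 x^2 + (1/3) x^3 - (2/3) x^4 - (1/15) x^5 + O(x^6).

a_0 = -2; a_1 = -1; a_2 = 4; a_3 = 1/3; a_4 = -2/3; a_5 = -1/15


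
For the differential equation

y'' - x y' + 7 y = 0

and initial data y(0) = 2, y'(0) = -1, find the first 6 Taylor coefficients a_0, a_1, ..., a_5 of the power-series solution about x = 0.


Ansatz: y(x) = sum_{n>=0} a_n x^n, so y'(x) = sum_{n>=1} n a_n x^(n-1) and y''(x) = sum_{n>=2} n(n-1) a_n x^(n-2).
Substitute into P(x) y'' + Q(x) y' + R(x) y = 0 with P(x) = 1, Q(x) = -x, R(x) = 7, and match powers of x.
Initial conditions: a_0 = 2, a_1 = -1.
Setting the coefficient of each power of x to zero and solving order by order (substituting the coefficients already found):
  x^0: 2 a_2 + 7 a_0 = 0  ->  2 a_2 = -7 a_0 = -14  ->  a_2 = -7
  x^1: 6 a_3 + 6 a_1 = 0  ->  6 a_3 = -6 a_1 = 6  ->  a_3 = 1
  x^2: 12 a_4 + 5 a_2 = 0  ->  12 a_4 = -5 a_2 = 35  ->  a_4 = 35/12
  x^3: 20 a_5 + 4 a_3 = 0  ->  20 a_5 = -4 a_3 = -4  ->  a_5 = -1/5
Truncated series: y(x) = 2 - x - 7 x^2 + x^3 + (35/12) x^4 - (1/5) x^5 + O(x^6).

a_0 = 2; a_1 = -1; a_2 = -7; a_3 = 1; a_4 = 35/12; a_5 = -1/5


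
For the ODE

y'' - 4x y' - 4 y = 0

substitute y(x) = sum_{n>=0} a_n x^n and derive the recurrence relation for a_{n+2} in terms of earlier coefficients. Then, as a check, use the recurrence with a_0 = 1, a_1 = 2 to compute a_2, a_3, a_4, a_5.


Substitute y = sum_n a_n x^n.
y''(x) has coefficient (n+2)(n+1) a_{n+2} at x^n;
-4 x y'(x) has coefficient -4 n a_n at x^n (shift);
-4 y(x) has coefficient -4 a_n at x^n.
Matching x^n: (n+2)(n+1) a_{n+2} + (-4n - 4) a_n = 0.
Thus a_{n+2} = (4n + 4) / ((n+1)(n+2)) * a_n.

Check with a_0 = 1, a_1 = 2 (apply the recurrence for n = 0, 1, 2, 3): a_0 = 1, a_1 = 2, a_2 = 2, a_3 = 8/3, a_4 = 2, a_5 = 32/15.

a_(n+2) = (4n + 4) / ((n+1)(n+2)) * a_n; check: a_0 = 1, a_1 = 2, a_2 = 2, a_3 = 8/3, a_4 = 2, a_5 = 32/15


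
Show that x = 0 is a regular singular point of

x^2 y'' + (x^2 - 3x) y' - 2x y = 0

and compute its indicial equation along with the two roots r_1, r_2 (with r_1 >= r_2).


Divide by x^2 to reach normal form y'' + P_1(x) y' + P_2(x) y = 0 with P_1(x) = 1 - 3/x and P_2(x) = -2/x.
x = 0 is a singular point because the y'-coefficient 1 - 3/x has a pole at x = 0 and the y-coefficient -2/x has a pole at x = 0.
It is a regular singular point because x P_1(x) = p(x) = x - 3 and x^2 P_2(x) = q(x) = -2x are polynomials, hence analytic at x = 0.
p(0) = -3,  q(0) = 0.
Indicial equation: r(r-1) + p(0) r + q(0) = 0, i.e. r^2 + (p(0) - 1) r + q(0) = 0, i.e. r^2 - 4 r = 0.
Discriminant: (-4)^2 - 4(0) = 16, so r = (4 ± 4)/2.
Solving: r_1 = 4, r_2 = 0.

indicial: r^2 - 4 r = 0; roots r_1 = 4, r_2 = 0


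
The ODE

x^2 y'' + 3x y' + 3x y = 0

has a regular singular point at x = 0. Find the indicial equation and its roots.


Divide by x^2 to reach normal form y'' + P_1(x) y' + P_2(x) y = 0 with P_1(x) = 3/x and P_2(x) = 3/x.
x = 0 is a singular point because the y'-coefficient 3/x has a pole at x = 0 and the y-coefficient 3/x has a pole at x = 0.
It is a regular singular point because x P_1(x) = p(x) = 3 and x^2 P_2(x) = q(x) = 3x are polynomials, hence analytic at x = 0.
p(0) = 3,  q(0) = 0.
Indicial equation: r(r-1) + p(0) r + q(0) = 0, i.e. r^2 + (p(0) - 1) r + q(0) = 0, i.e. r^2 + 2 r = 0.
Discriminant: (2)^2 - 4(0) = 4, so r = (-2 ± 2)/2.
Solving: r_1 = 0, r_2 = -2.

indicial: r^2 + 2 r = 0; roots r_1 = 0, r_2 = -2


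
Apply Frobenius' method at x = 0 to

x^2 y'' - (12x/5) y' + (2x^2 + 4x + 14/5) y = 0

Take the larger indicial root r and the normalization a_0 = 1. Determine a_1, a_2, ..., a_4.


Write in Frobenius form y'' + (p(x)/x) y' + (q(x)/x^2) y = 0:
  p(x) = -12/5,  q(x) = 2x^2 + 4x + 14/5.
Indicial equation: r(r-1) + (-12/5) r + (14/5) = 0 -> roots r_1 = 2, r_2 = 7/5.
Take r = r_1 = 2. Let y(x) = x^r sum_{n>=0} a_n x^n with a_0 = 1.
Substitute y = x^r sum a_n x^n and match x^{r+n}. The recurrence is
  D(n) a_n + 4 a_{n-1} + 2 a_{n-2} = 0,  where D(n) = (r+n)(r+n-1) + (-12/5)(r+n) + (14/5).
  a_n = [-4 a_{n-1} - 2 a_{n-2}] / D(n).
Since the indicial polynomial factors as (r - r_1)(r - r_2), D(n) = (r_1 + n - r_1)(r_1 + n - r_2) = n(n + 3/5).
Evaluating step by step (a_0 = 1):
  n = 1: D(1) = 1(1 + 3/5) = 8/5; numerator = -4(1) = -4; a_1 = (-4)/(8/5) = -5/2
  n = 2: D(2) = 2(2 + 3/5) = 26/5; numerator = -4(-5/2) - 2(1) = 8; a_2 = (8)/(26/5) = 20/13
  n = 3: D(3) = 3(3 + 3/5) = 54/5; numerator = -4(20/13) - 2(-5/2) = -15/13; a_3 = (-15/13)/(54/5) = -25/234
  n = 4: D(4) = 4(4 + 3/5) = 92/5; numerator = -4(-25/234) - 2(20/13) = -310/117; a_4 = (-310/117)/(92/5) = -775/5382

r = 2; a_0 = 1; a_1 = -5/2; a_2 = 20/13; a_3 = -25/234; a_4 = -775/5382


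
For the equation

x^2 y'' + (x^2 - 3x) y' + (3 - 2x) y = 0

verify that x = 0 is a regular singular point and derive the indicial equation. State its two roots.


Divide by x^2 to reach normal form y'' + P_1(x) y' + P_2(x) y = 0 with P_1(x) = 1 - 3/x and P_2(x) = -2/x + 3/x^2.
x = 0 is a singular point because the y'-coefficient 1 - 3/x has a pole at x = 0 and the y-coefficient -2/x + 3/x^2 has a pole at x = 0.
It is a regular singular point because x P_1(x) = p(x) = x - 3 and x^2 P_2(x) = q(x) = 3 - 2x are polynomials, hence analytic at x = 0.
p(0) = -3,  q(0) = 3.
Indicial equation: r(r-1) + p(0) r + q(0) = 0, i.e. r^2 + (p(0) - 1) r + q(0) = 0, i.e. r^2 - 4 r + 3 = 0.
Discriminant: (-4)^2 - 4(3) = 4, so r = (4 ± 2)/2.
Solving: r_1 = 3, r_2 = 1.

indicial: r^2 - 4 r + 3 = 0; roots r_1 = 3, r_2 = 1


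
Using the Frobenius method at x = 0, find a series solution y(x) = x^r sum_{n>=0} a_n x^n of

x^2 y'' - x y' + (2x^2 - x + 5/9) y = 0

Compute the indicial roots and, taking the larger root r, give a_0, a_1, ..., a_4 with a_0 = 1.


Write in Frobenius form y'' + (p(x)/x) y' + (q(x)/x^2) y = 0:
  p(x) = -1,  q(x) = 2x^2 - x + 5/9.
Indicial equation: r(r-1) + (-1) r + (5/9) = 0 -> roots r_1 = 5/3, r_2 = 1/3.
Take r = r_1 = 5/3. Let y(x) = x^r sum_{n>=0} a_n x^n with a_0 = 1.
Substitute y = x^r sum a_n x^n and match x^{r+n}. The recurrence is
  D(n) a_n - 1 a_{n-1} + 2 a_{n-2} = 0,  where D(n) = (r+n)(r+n-1) + (-1)(r+n) + (5/9).
  a_n = [1 a_{n-1} - 2 a_{n-2}] / D(n).
Since the indicial polynomial factors as (r - r_1)(r - r_2), D(n) = (r_1 + n - r_1)(r_1 + n - r_2) = n(n + 4/3).
Evaluating step by step (a_0 = 1):
  n = 1: D(1) = 1(1 + 4/3) = 7/3; numerator = 1(1) = 1; a_1 = (1)/(7/3) = 3/7
  n = 2: D(2) = 2(2 + 4/3) = 20/3; numerator = 1(3/7) - 2(1) = -11/7; a_2 = (-11/7)/(20/3) = -33/140
  n = 3: D(3) = 3(3 + 4/3) = 13; numerator = 1(-33/140) - 2(3/7) = -153/140; a_3 = (-153/140)/(13) = -153/1820
  n = 4: D(4) = 4(4 + 4/3) = 64/3; numerator = 1(-153/1820) - 2(-33/140) = 141/364; a_4 = (141/364)/(64/3) = 423/23296

r = 5/3; a_0 = 1; a_1 = 3/7; a_2 = -33/140; a_3 = -153/1820; a_4 = 423/23296


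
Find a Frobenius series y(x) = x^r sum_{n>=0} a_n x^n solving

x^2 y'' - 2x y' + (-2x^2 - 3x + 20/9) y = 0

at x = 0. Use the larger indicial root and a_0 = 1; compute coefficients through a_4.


Write in Frobenius form y'' + (p(x)/x) y' + (q(x)/x^2) y = 0:
  p(x) = -2,  q(x) = -2x^2 - 3x + 20/9.
Indicial equation: r(r-1) + (-2) r + (20/9) = 0 -> roots r_1 = 5/3, r_2 = 4/3.
Take r = r_1 = 5/3. Let y(x) = x^r sum_{n>=0} a_n x^n with a_0 = 1.
Substitute y = x^r sum a_n x^n and match x^{r+n}. The recurrence is
  D(n) a_n - 3 a_{n-1} - 2 a_{n-2} = 0,  where D(n) = (r+n)(r+n-1) + (-2)(r+n) + (20/9).
  a_n = [3 a_{n-1} + 2 a_{n-2}] / D(n).
Since the indicial polynomial factors as (r - r_1)(r - r_2), D(n) = (r_1 + n - r_1)(r_1 + n - r_2) = n(n + 1/3).
Evaluating step by step (a_0 = 1):
  n = 1: D(1) = 1(1 + 1/3) = 4/3; numerator = 3(1) = 3; a_1 = (3)/(4/3) = 9/4
  n = 2: D(2) = 2(2 + 1/3) = 14/3; numerator = 3(9/4) + 2(1) = 35/4; a_2 = (35/4)/(14/3) = 15/8
  n = 3: D(3) = 3(3 + 1/3) = 10; numerator = 3(15/8) + 2(9/4) = 81/8; a_3 = (81/8)/(10) = 81/80
  n = 4: D(4) = 4(4 + 1/3) = 52/3; numerator = 3(81/80) + 2(15/8) = 543/80; a_4 = (543/80)/(52/3) = 1629/4160

r = 5/3; a_0 = 1; a_1 = 9/4; a_2 = 15/8; a_3 = 81/80; a_4 = 1629/4160


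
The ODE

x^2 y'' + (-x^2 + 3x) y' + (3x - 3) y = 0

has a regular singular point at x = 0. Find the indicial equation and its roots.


Divide by x^2 to reach normal form y'' + P_1(x) y' + P_2(x) y = 0 with P_1(x) = -1 + 3/x and P_2(x) = 3/x - 3/x^2.
x = 0 is a singular point because the y'-coefficient -1 + 3/x has a pole at x = 0 and the y-coefficient 3/x - 3/x^2 has a pole at x = 0.
It is a regular singular point because x P_1(x) = p(x) = 3 - x and x^2 P_2(x) = q(x) = 3x - 3 are polynomials, hence analytic at x = 0.
p(0) = 3,  q(0) = -3.
Indicial equation: r(r-1) + p(0) r + q(0) = 0, i.e. r^2 + (p(0) - 1) r + q(0) = 0, i.e. r^2 + 2 r - 3 = 0.
Discriminant: (2)^2 - 4(-3) = 16, so r = (-2 ± 4)/2.
Solving: r_1 = 1, r_2 = -3.

indicial: r^2 + 2 r - 3 = 0; roots r_1 = 1, r_2 = -3


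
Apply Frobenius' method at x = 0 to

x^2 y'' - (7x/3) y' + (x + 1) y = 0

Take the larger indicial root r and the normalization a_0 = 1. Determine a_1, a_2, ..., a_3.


Write in Frobenius form y'' + (p(x)/x) y' + (q(x)/x^2) y = 0:
  p(x) = -7/3,  q(x) = x + 1.
Indicial equation: r(r-1) + (-7/3) r + (1) = 0 -> roots r_1 = 3, r_2 = 1/3.
Take r = r_1 = 3. Let y(x) = x^r sum_{n>=0} a_n x^n with a_0 = 1.
Substitute y = x^r sum a_n x^n and match x^{r+n}. The recurrence is
  D(n) a_n + 1 a_{n-1} = 0,  where D(n) = (r+n)(r+n-1) + (-7/3)(r+n) + (1).
  a_n = -1 / D(n) * a_{n-1}.
Since the indicial polynomial factors as (r - r_1)(r - r_2), D(n) = (r_1 + n - r_1)(r_1 + n - r_2) = n(n + 8/3).
Evaluating step by step (a_0 = 1):
  n = 1: D(1) = 1(1 + 8/3) = 11/3; numerator = -1(1) = -1; a_1 = (-1)/(11/3) = -3/11
  n = 2: D(2) = 2(2 + 8/3) = 28/3; numerator = -1(-3/11) = 3/11; a_2 = (3/11)/(28/3) = 9/308
  n = 3: D(3) = 3(3 + 8/3) = 17; numerator = -1(9/308) = -9/308; a_3 = (-9/308)/(17) = -9/5236

r = 3; a_0 = 1; a_1 = -3/11; a_2 = 9/308; a_3 = -9/5236


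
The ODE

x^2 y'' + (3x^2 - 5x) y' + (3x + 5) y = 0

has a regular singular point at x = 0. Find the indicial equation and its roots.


Divide by x^2 to reach normal form y'' + P_1(x) y' + P_2(x) y = 0 with P_1(x) = 3 - 5/x and P_2(x) = 3/x + 5/x^2.
x = 0 is a singular point because the y'-coefficient 3 - 5/x has a pole at x = 0 and the y-coefficient 3/x + 5/x^2 has a pole at x = 0.
It is a regular singular point because x P_1(x) = p(x) = 3x - 5 and x^2 P_2(x) = q(x) = 3x + 5 are polynomials, hence analytic at x = 0.
p(0) = -5,  q(0) = 5.
Indicial equation: r(r-1) + p(0) r + q(0) = 0, i.e. r^2 + (p(0) - 1) r + q(0) = 0, i.e. r^2 - 6 r + 5 = 0.
Discriminant: (-6)^2 - 4(5) = 16, so r = (6 ± 4)/2.
Solving: r_1 = 5, r_2 = 1.

indicial: r^2 - 6 r + 5 = 0; roots r_1 = 5, r_2 = 1


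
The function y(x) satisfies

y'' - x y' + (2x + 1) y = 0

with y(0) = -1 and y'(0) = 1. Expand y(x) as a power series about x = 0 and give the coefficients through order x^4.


Ansatz: y(x) = sum_{n>=0} a_n x^n, so y'(x) = sum_{n>=1} n a_n x^(n-1) and y''(x) = sum_{n>=2} n(n-1) a_n x^(n-2).
Substitute into P(x) y'' + Q(x) y' + R(x) y = 0 with P(x) = 1, Q(x) = -x, R(x) = 2x + 1, and match powers of x.
Initial conditions: a_0 = -1, a_1 = 1.
Setting the coefficient of each power of x to zero and solving order by order (substituting the coefficients already found):
  x^0: 2 a_2 + a_0 = 0  ->  2 a_2 = -a_0 = 1  ->  a_2 = 1/2
  x^1: 6 a_3 + 2 a_0 = 0  ->  6 a_3 = -2 a_0 = 2  ->  a_3 = 1/3
  x^2: 12 a_4 - a_2 + 2 a_1 = 0  ->  12 a_4 = a_2 - 2 a_1 = -3/2  ->  a_4 = -1/8
Truncated series: y(x) = -1 + x + (1/2) x^2 + (1/3) x^3 - (1/8) x^4 + O(x^5).

a_0 = -1; a_1 = 1; a_2 = 1/2; a_3 = 1/3; a_4 = -1/8


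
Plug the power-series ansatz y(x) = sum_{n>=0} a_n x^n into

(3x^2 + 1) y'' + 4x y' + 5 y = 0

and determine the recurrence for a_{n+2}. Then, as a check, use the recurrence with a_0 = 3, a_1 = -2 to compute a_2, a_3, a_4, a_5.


Substitute y = sum_n a_n x^n.
(1 + 3 x^2) y'' contributes (n+2)(n+1) a_{n+2} + 3 n(n-1) a_n at x^n.
4 x y'(x) contributes 4 n a_n at x^n.
5 y(x) contributes 5 a_n at x^n.
Matching x^n: (n+2)(n+1) a_{n+2} + (3 n(n-1) + 4 n + 5) a_n = 0.
Thus a_{n+2} = (-3 n(n-1) - 4 n - 5) / ((n+1)(n+2)) * a_n.

Check with a_0 = 3, a_1 = -2 (apply the recurrence for n = 0, 1, 2, 3): a_0 = 3, a_1 = -2, a_2 = -15/2, a_3 = 3, a_4 = 95/8, a_5 = -21/4.

a_(n+2) = (-3 n(n-1) - 4 n - 5) / ((n+1)(n+2)) * a_n; check: a_0 = 3, a_1 = -2, a_2 = -15/2, a_3 = 3, a_4 = 95/8, a_5 = -21/4


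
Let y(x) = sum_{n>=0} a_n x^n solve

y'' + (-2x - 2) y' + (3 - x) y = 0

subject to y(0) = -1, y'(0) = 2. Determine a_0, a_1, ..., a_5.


Ansatz: y(x) = sum_{n>=0} a_n x^n, so y'(x) = sum_{n>=1} n a_n x^(n-1) and y''(x) = sum_{n>=2} n(n-1) a_n x^(n-2).
Substitute into P(x) y'' + Q(x) y' + R(x) y = 0 with P(x) = 1, Q(x) = -2x - 2, R(x) = 3 - x, and match powers of x.
Initial conditions: a_0 = -1, a_1 = 2.
Setting the coefficient of each power of x to zero and solving order by order (substituting the coefficients already found):
  x^0: 2 a_2 - 2 a_1 + 3 a_0 = 0  ->  2 a_2 = 2 a_1 - 3 a_0 = 7  ->  a_2 = 7/2
  x^1: 6 a_3 - 4 a_2 + a_1 - a_0 = 0  ->  6 a_3 = 4 a_2 - a_1 + a_0 = 11  ->  a_3 = 11/6
  x^2: 12 a_4 - 6 a_3 - a_2 - a_1 = 0  ->  12 a_4 = 6 a_3 + a_2 + a_1 = 33/2  ->  a_4 = 11/8
  x^3: 20 a_5 - 8 a_4 - 3 a_3 - a_2 = 0  ->  20 a_5 = 8 a_4 + 3 a_3 + a_2 = 20  ->  a_5 = 1
Truncated series: y(x) = -1 + 2 x + (7/2) x^2 + (11/6) x^3 + (11/8) x^4 + x^5 + O(x^6).

a_0 = -1; a_1 = 2; a_2 = 7/2; a_3 = 11/6; a_4 = 11/8; a_5 = 1


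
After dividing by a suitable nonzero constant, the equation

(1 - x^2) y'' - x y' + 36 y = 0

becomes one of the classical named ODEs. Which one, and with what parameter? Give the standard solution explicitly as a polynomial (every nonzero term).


The equation is already in a standard form:  (1 - x^2) y'' - x y' + 36 y = 0.
This matches the Chebyshev equation (1 - x^2) y'' - x y' + n^2 y = 0 (note the -x y' term, not -2x y') with n^2 = 36, so n = 6; the polynomial solution is T_6(x).
With y = sum_k a_k x^k, matching x^k gives (k+2)(k+1) a_{k+2} = (k^2 - n^2) a_k = (k - 6)(k + 6) a_k. The right side vanishes at k = 6, so the series with the parity of 6 terminates at degree 6.
Standard normalization: leading coefficient of T_n is 2^(n-1), so a_6 = 2^5 = 32. Work downward with a_k = (k+1)(k+2) a_{k+2} / ((k - 6)(k + 6)):
  a_4 = (5)(6)(32) / ((4 - 6)(4 + 6)) = 960/(-20) = -48
  a_2 = (3)(4)(-48) / ((2 - 6)(2 + 6)) = -576/(-32) = 18
  a_0 = (1)(2)(18) / ((0 - 6)(0 + 6)) = 36/(-36) = -1
Hence T_6(x) = 32 x^6 - 48 x^4 + 18 x^2 - 1.

T_6(x); series = 32 x^6 - 48 x^4 + 18 x^2 - 1


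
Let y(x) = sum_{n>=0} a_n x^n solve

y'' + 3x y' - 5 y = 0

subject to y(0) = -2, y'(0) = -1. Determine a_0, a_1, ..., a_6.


Ansatz: y(x) = sum_{n>=0} a_n x^n, so y'(x) = sum_{n>=1} n a_n x^(n-1) and y''(x) = sum_{n>=2} n(n-1) a_n x^(n-2).
Substitute into P(x) y'' + Q(x) y' + R(x) y = 0 with P(x) = 1, Q(x) = 3x, R(x) = -5, and match powers of x.
Initial conditions: a_0 = -2, a_1 = -1.
Setting the coefficient of each power of x to zero and solving order by order (substituting the coefficients already found):
  x^0: 2 a_2 - 5 a_0 = 0  ->  2 a_2 = 5 a_0 = -10  ->  a_2 = -5
  x^1: 6 a_3 - 2 a_1 = 0  ->  6 a_3 = 2 a_1 = -2  ->  a_3 = -1/3
  x^2: 12 a_4 + a_2 = 0  ->  12 a_4 = -a_2 = 5  ->  a_4 = 5/12
  x^3: 20 a_5 + 4 a_3 = 0  ->  20 a_5 = -4 a_3 = 4/3  ->  a_5 = 1/15
  x^4: 30 a_6 + 7 a_4 = 0  ->  30 a_6 = -7 a_4 = -35/12  ->  a_6 = -7/72
Truncated series: y(x) = -2 - x - 5 x^2 - (1/3) x^3 + (5/12) x^4 + (1/15) x^5 - (7/72) x^6 + O(x^7).

a_0 = -2; a_1 = -1; a_2 = -5; a_3 = -1/3; a_4 = 5/12; a_5 = 1/15; a_6 = -7/72


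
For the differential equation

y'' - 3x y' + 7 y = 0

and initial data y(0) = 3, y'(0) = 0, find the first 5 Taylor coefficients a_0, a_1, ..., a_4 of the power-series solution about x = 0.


Ansatz: y(x) = sum_{n>=0} a_n x^n, so y'(x) = sum_{n>=1} n a_n x^(n-1) and y''(x) = sum_{n>=2} n(n-1) a_n x^(n-2).
Substitute into P(x) y'' + Q(x) y' + R(x) y = 0 with P(x) = 1, Q(x) = -3x, R(x) = 7, and match powers of x.
Initial conditions: a_0 = 3, a_1 = 0.
Setting the coefficient of each power of x to zero and solving order by order (substituting the coefficients already found):
  x^0: 2 a_2 + 7 a_0 = 0  ->  2 a_2 = -7 a_0 = -21  ->  a_2 = -21/2
  x^1: 6 a_3 + 4 a_1 = 0  ->  6 a_3 = -4 a_1 = 0  ->  a_3 = 0
  x^2: 12 a_4 + a_2 = 0  ->  12 a_4 = -a_2 = 21/2  ->  a_4 = 7/8
Truncated series: y(x) = 3 - (21/2) x^2 + (7/8) x^4 + O(x^5).

a_0 = 3; a_1 = 0; a_2 = -21/2; a_3 = 0; a_4 = 7/8


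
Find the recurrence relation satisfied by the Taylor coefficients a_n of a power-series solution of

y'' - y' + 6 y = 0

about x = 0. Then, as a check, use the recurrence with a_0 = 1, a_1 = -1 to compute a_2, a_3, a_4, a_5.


Substitute y = sum_n a_n x^n.
y''(x) has coefficient (n+2)(n+1) a_{n+2} at x^n;
-y'(x) has coefficient -(n+1) a_{n+1} at x^n;
6 y(x) has coefficient 6 a_n at x^n.
Matching x^n: (n+2)(n+1) a_{n+2} - (n+1) a_{n+1} + 6 a_n = 0.
Thus a_{n+2} = [(n+1) a_{n+1} - 6 a_n] / ((n+1)(n+2)).

Check with a_0 = 1, a_1 = -1 (apply the recurrence for n = 0, 1, 2, 3): a_0 = 1, a_1 = -1, a_2 = -7/2, a_3 = -1/6, a_4 = 41/24, a_5 = 47/120.

a_(n+2) = [(n+1) a_(n+1) - 6 a_n] / ((n+1)(n+2)); check: a_0 = 1, a_1 = -1, a_2 = -7/2, a_3 = -1/6, a_4 = 41/24, a_5 = 47/120


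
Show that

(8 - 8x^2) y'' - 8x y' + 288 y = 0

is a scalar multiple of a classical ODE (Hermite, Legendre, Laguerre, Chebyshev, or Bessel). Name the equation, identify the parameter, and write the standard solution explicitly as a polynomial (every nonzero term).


All three coefficients share the factor 8; dividing through by 8 gives  (1 - x^2) y'' - x y' + 36 y = 0.
This matches the Chebyshev equation (1 - x^2) y'' - x y' + n^2 y = 0 (note the -x y' term, not -2x y') with n^2 = 36, so n = 6; the polynomial solution is T_6(x).
With y = sum_k a_k x^k, matching x^k gives (k+2)(k+1) a_{k+2} = (k^2 - n^2) a_k = (k - 6)(k + 6) a_k. The right side vanishes at k = 6, so the series with the parity of 6 terminates at degree 6.
Standard normalization: leading coefficient of T_n is 2^(n-1), so a_6 = 2^5 = 32. Work downward with a_k = (k+1)(k+2) a_{k+2} / ((k - 6)(k + 6)):
  a_4 = (5)(6)(32) / ((4 - 6)(4 + 6)) = 960/(-20) = -48
  a_2 = (3)(4)(-48) / ((2 - 6)(2 + 6)) = -576/(-32) = 18
  a_0 = (1)(2)(18) / ((0 - 6)(0 + 6)) = 36/(-36) = -1
Hence T_6(x) = 32 x^6 - 48 x^4 + 18 x^2 - 1.

T_6(x); series = 32 x^6 - 48 x^4 + 18 x^2 - 1


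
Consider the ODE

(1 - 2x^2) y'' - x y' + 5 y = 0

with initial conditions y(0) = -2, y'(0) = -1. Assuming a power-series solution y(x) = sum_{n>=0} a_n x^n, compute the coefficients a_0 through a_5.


Ansatz: y(x) = sum_{n>=0} a_n x^n, so y'(x) = sum_{n>=1} n a_n x^(n-1) and y''(x) = sum_{n>=2} n(n-1) a_n x^(n-2).
Substitute into P(x) y'' + Q(x) y' + R(x) y = 0 with P(x) = 1 - 2x^2, Q(x) = -x, R(x) = 5, and match powers of x.
Initial conditions: a_0 = -2, a_1 = -1.
Setting the coefficient of each power of x to zero and solving order by order (substituting the coefficients already found):
  x^0: 2 a_2 + 5 a_0 = 0  ->  2 a_2 = -5 a_0 = 10  ->  a_2 = 5
  x^1: 6 a_3 + 4 a_1 = 0  ->  6 a_3 = -4 a_1 = 4  ->  a_3 = 2/3
  x^2: 12 a_4 - a_2 = 0  ->  12 a_4 = a_2 = 5  ->  a_4 = 5/12
  x^3: 20 a_5 - 10 a_3 = 0  ->  20 a_5 = 10 a_3 = 20/3  ->  a_5 = 1/3
Truncated series: y(x) = -2 - x + 5 x^2 + (2/3) x^3 + (5/12) x^4 + (1/3) x^5 + O(x^6).

a_0 = -2; a_1 = -1; a_2 = 5; a_3 = 2/3; a_4 = 5/12; a_5 = 1/3


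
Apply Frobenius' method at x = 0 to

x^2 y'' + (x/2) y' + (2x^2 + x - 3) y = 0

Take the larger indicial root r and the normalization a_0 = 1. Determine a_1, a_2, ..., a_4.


Write in Frobenius form y'' + (p(x)/x) y' + (q(x)/x^2) y = 0:
  p(x) = 1/2,  q(x) = 2x^2 + x - 3.
Indicial equation: r(r-1) + (1/2) r + (-3) = 0 -> roots r_1 = 2, r_2 = -3/2.
Take r = r_1 = 2. Let y(x) = x^r sum_{n>=0} a_n x^n with a_0 = 1.
Substitute y = x^r sum a_n x^n and match x^{r+n}. The recurrence is
  D(n) a_n + 1 a_{n-1} + 2 a_{n-2} = 0,  where D(n) = (r+n)(r+n-1) + (1/2)(r+n) + (-3).
  a_n = [-1 a_{n-1} - 2 a_{n-2}] / D(n).
Since the indicial polynomial factors as (r - r_1)(r - r_2), D(n) = (r_1 + n - r_1)(r_1 + n - r_2) = n(n + 7/2).
Evaluating step by step (a_0 = 1):
  n = 1: D(1) = 1(1 + 7/2) = 9/2; numerator = -1(1) = -1; a_1 = (-1)/(9/2) = -2/9
  n = 2: D(2) = 2(2 + 7/2) = 11; numerator = -1(-2/9) - 2(1) = -16/9; a_2 = (-16/9)/(11) = -16/99
  n = 3: D(3) = 3(3 + 7/2) = 39/2; numerator = -1(-16/99) - 2(-2/9) = 20/33; a_3 = (20/33)/(39/2) = 40/1287
  n = 4: D(4) = 4(4 + 7/2) = 30; numerator = -1(40/1287) - 2(-16/99) = 376/1287; a_4 = (376/1287)/(30) = 188/19305

r = 2; a_0 = 1; a_1 = -2/9; a_2 = -16/99; a_3 = 40/1287; a_4 = 188/19305


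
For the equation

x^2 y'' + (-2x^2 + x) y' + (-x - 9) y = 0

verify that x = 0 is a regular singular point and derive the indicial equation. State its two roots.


Divide by x^2 to reach normal form y'' + P_1(x) y' + P_2(x) y = 0 with P_1(x) = -2 + 1/x and P_2(x) = -1/x - 9/x^2.
x = 0 is a singular point because the y'-coefficient -2 + 1/x has a pole at x = 0 and the y-coefficient -1/x - 9/x^2 has a pole at x = 0.
It is a regular singular point because x P_1(x) = p(x) = 1 - 2x and x^2 P_2(x) = q(x) = -x - 9 are polynomials, hence analytic at x = 0.
p(0) = 1,  q(0) = -9.
Indicial equation: r(r-1) + p(0) r + q(0) = 0, i.e. r^2 + (p(0) - 1) r + q(0) = 0, i.e. r^2 - 9 = 0.
Discriminant: (0)^2 - 4(-9) = 36, so r = (0 ± 6)/2.
Solving: r_1 = 3, r_2 = -3.

indicial: r^2 - 9 = 0; roots r_1 = 3, r_2 = -3


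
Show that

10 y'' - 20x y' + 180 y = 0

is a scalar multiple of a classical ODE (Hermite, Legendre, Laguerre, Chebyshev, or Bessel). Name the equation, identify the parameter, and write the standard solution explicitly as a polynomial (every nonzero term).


All three coefficients share the factor 10; dividing through by 10 gives  y'' - 2x y' + 18 y = 0.
This matches the Hermite equation y'' - 2x y' + 2n y = 0 with 2n = 18, so n = 9; the polynomial solution is H_9(x).
With y = sum_k a_k x^k, matching x^k gives (k+2)(k+1) a_{k+2} = 2(k - n) a_k = 2(k - 9) a_k. The right side vanishes at k = 9, so the series with the parity of 9 terminates at degree 9.
Standard normalization: leading coefficient of H_n is 2^n, so a_9 = 2^9 = 512. Work downward with a_k = (k+1)(k+2) a_{k+2} / (2(k - n)):
  a_7 = (8)(9)(512) / (2(7 - 9)) = 36864/(-4) = -9216
  a_5 = (6)(7)(-9216) / (2(5 - 9)) = -387072/(-8) = 48384
  a_3 = (4)(5)(48384) / (2(3 - 9)) = 967680/(-12) = -80640
  a_1 = (2)(3)(-80640) / (2(1 - 9)) = -483840/(-16) = 30240
Hence H_9(x) = 512 x^9 - 9216 x^7 + 48384 x^5 - 80640 x^3 + 30240 x.

H_9(x); series = 512 x^9 - 9216 x^7 + 48384 x^5 - 80640 x^3 + 30240 x


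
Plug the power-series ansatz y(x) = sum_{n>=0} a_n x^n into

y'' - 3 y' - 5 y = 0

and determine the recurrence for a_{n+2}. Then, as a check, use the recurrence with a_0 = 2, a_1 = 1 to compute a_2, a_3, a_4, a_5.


Substitute y = sum_n a_n x^n.
y''(x) has coefficient (n+2)(n+1) a_{n+2} at x^n;
-3 y'(x) has coefficient -3 (n+1) a_{n+1} at x^n;
-5 y(x) has coefficient -5 a_n at x^n.
Matching x^n: (n+2)(n+1) a_{n+2} - 3 (n+1) a_{n+1} - 5 a_n = 0.
Thus a_{n+2} = [3 (n+1) a_{n+1} + 5 a_n] / ((n+1)(n+2)).

Check with a_0 = 2, a_1 = 1 (apply the recurrence for n = 0, 1, 2, 3): a_0 = 2, a_1 = 1, a_2 = 13/2, a_3 = 22/3, a_4 = 197/24, a_5 = 811/120.

a_(n+2) = [3 (n+1) a_(n+1) + 5 a_n] / ((n+1)(n+2)); check: a_0 = 2, a_1 = 1, a_2 = 13/2, a_3 = 22/3, a_4 = 197/24, a_5 = 811/120


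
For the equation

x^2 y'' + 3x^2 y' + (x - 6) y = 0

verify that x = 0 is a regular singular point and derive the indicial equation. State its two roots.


Divide by x^2 to reach normal form y'' + P_1(x) y' + P_2(x) y = 0 with P_1(x) = 3 and P_2(x) = 1/x - 6/x^2.
x = 0 is a singular point because the y-coefficient 1/x - 6/x^2 has a pole at x = 0.
It is a regular singular point because x P_1(x) = p(x) = 3x and x^2 P_2(x) = q(x) = x - 6 are polynomials, hence analytic at x = 0.
p(0) = 0,  q(0) = -6.
Indicial equation: r(r-1) + p(0) r + q(0) = 0, i.e. r^2 + (p(0) - 1) r + q(0) = 0, i.e. r^2 - 1 r - 6 = 0.
Discriminant: (-1)^2 - 4(-6) = 25, so r = (1 ± 5)/2.
Solving: r_1 = 3, r_2 = -2.

indicial: r^2 - 1 r - 6 = 0; roots r_1 = 3, r_2 = -2


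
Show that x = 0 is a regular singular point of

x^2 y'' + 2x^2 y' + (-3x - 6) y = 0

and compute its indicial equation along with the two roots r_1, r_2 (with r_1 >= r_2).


Divide by x^2 to reach normal form y'' + P_1(x) y' + P_2(x) y = 0 with P_1(x) = 2 and P_2(x) = -3/x - 6/x^2.
x = 0 is a singular point because the y-coefficient -3/x - 6/x^2 has a pole at x = 0.
It is a regular singular point because x P_1(x) = p(x) = 2x and x^2 P_2(x) = q(x) = -3x - 6 are polynomials, hence analytic at x = 0.
p(0) = 0,  q(0) = -6.
Indicial equation: r(r-1) + p(0) r + q(0) = 0, i.e. r^2 + (p(0) - 1) r + q(0) = 0, i.e. r^2 - 1 r - 6 = 0.
Discriminant: (-1)^2 - 4(-6) = 25, so r = (1 ± 5)/2.
Solving: r_1 = 3, r_2 = -2.

indicial: r^2 - 1 r - 6 = 0; roots r_1 = 3, r_2 = -2


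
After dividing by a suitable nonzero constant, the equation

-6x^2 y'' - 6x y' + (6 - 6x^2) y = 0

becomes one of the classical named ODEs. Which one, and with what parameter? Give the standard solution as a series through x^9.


All three coefficients share the factor -6; dividing through by -6 gives  x^2 y'' + x y' + (x^2 - 1) y = 0.
This matches the Bessel equation x^2 y'' + x y' + (x^2 - nu^2) y = 0 with nu^2 = 1, so nu = 1; the solution bounded at x = 0 is J_1(x).
Frobenius at x = 0: indicial roots ±nu; for r = nu the recurrence k(k + 2nu) c_k = -c_{k-2} gives the standard series J_nu(x) = sum_{k>=0} (-1)^k / (k! (k+nu)!) (x/2)^(2k+nu). Evaluate the first 5 terms:
  k = 0: (-1)^0 / (0! * 1! * 2^1) x^1 = 1/(1*1*2) x^1 = (1/2) x^1
  k = 1: (-1)^1 / (1! * 2! * 2^3) x^3 = -1/(1*2*8) x^3 = (-1/16) x^3
  k = 2: (-1)^2 / (2! * 3! * 2^5) x^5 = 1/(2*6*32) x^5 = (1/384) x^5
  k = 3: (-1)^3 / (3! * 4! * 2^7) x^7 = -1/(6*24*128) x^7 = (-1/18432) x^7
  k = 4: (-1)^4 / (4! * 5! * 2^9) x^9 = 1/(24*120*512) x^9 = (1/1474560) x^9
Hence J_1(x) = x^9/1474560 - x^7/18432 + x^5/384 - x^3/16 + x/2 + ....

J_1(x); series = x^9/1474560 - x^7/18432 + x^5/384 - x^3/16 + x/2


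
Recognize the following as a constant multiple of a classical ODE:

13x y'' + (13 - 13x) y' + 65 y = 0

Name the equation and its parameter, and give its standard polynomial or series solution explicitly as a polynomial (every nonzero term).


All three coefficients share the factor 13; dividing through by 13 gives  x y'' + (1 - x) y' + 5 y = 0.
This matches the Laguerre equation x y'' + (1 - x) y' + n y = 0 with n = 5; the polynomial solution is L_5(x).
With y = sum_k a_k x^k, matching x^k gives (k+1)k a_{k+1} + (k+1) a_{k+1} - k a_k + n a_k = 0, i.e. (k+1)^2 a_{k+1} = (k - n) a_k = (k - 5) a_k. The right side vanishes at k = 5, so the series terminates at degree 5.
Standard normalization L_n(0) = 1 gives a_0 = 1. Work upward with a_{k+1} = (k - 5) a_k / (k+1)^2:
  a_1 = (0 - 5)(1) / 1^2 = -5/1 = -5
  a_2 = (1 - 5)(-5) / 2^2 = 20/4 = 5
  a_3 = (2 - 5)(5) / 3^2 = -15/9 = -5/3
  a_4 = (3 - 5)(-5/3) / 4^2 = (10/3)/16 = 5/24
  a_5 = (4 - 5)(5/24) / 5^2 = (-5/24)/25 = -1/120
Hence L_5(x) = -x^5/120 + 5 x^4/24 - 5 x^3/3 + 5 x^2 - 5 x + 1.

L_5(x); series = -x^5/120 + 5 x^4/24 - 5 x^3/3 + 5 x^2 - 5 x + 1


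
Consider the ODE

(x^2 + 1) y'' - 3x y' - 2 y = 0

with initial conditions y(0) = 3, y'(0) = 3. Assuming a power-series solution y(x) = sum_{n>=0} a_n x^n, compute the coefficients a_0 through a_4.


Ansatz: y(x) = sum_{n>=0} a_n x^n, so y'(x) = sum_{n>=1} n a_n x^(n-1) and y''(x) = sum_{n>=2} n(n-1) a_n x^(n-2).
Substitute into P(x) y'' + Q(x) y' + R(x) y = 0 with P(x) = x^2 + 1, Q(x) = -3x, R(x) = -2, and match powers of x.
Initial conditions: a_0 = 3, a_1 = 3.
Setting the coefficient of each power of x to zero and solving order by order (substituting the coefficients already found):
  x^0: 2 a_2 - 2 a_0 = 0  ->  2 a_2 = 2 a_0 = 6  ->  a_2 = 3
  x^1: 6 a_3 - 5 a_1 = 0  ->  6 a_3 = 5 a_1 = 15  ->  a_3 = 5/2
  x^2: 12 a_4 - 6 a_2 = 0  ->  12 a_4 = 6 a_2 = 18  ->  a_4 = 3/2
Truncated series: y(x) = 3 + 3 x + 3 x^2 + (5/2) x^3 + (3/2) x^4 + O(x^5).

a_0 = 3; a_1 = 3; a_2 = 3; a_3 = 5/2; a_4 = 3/2


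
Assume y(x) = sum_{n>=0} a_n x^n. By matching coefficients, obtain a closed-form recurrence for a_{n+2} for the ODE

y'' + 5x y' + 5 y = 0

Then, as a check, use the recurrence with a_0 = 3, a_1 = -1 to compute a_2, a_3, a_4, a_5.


Substitute y = sum_n a_n x^n.
y''(x) has coefficient (n+2)(n+1) a_{n+2} at x^n;
5 x y'(x) has coefficient 5 n a_n at x^n (shift);
5 y(x) has coefficient 5 a_n at x^n.
Matching x^n: (n+2)(n+1) a_{n+2} + (5n + 5) a_n = 0.
Thus a_{n+2} = (-5n - 5) / ((n+1)(n+2)) * a_n.

Check with a_0 = 3, a_1 = -1 (apply the recurrence for n = 0, 1, 2, 3): a_0 = 3, a_1 = -1, a_2 = -15/2, a_3 = 5/3, a_4 = 75/8, a_5 = -5/3.

a_(n+2) = (-5n - 5) / ((n+1)(n+2)) * a_n; check: a_0 = 3, a_1 = -1, a_2 = -15/2, a_3 = 5/3, a_4 = 75/8, a_5 = -5/3


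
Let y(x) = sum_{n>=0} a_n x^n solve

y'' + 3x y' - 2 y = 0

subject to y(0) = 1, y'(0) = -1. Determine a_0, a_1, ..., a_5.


Ansatz: y(x) = sum_{n>=0} a_n x^n, so y'(x) = sum_{n>=1} n a_n x^(n-1) and y''(x) = sum_{n>=2} n(n-1) a_n x^(n-2).
Substitute into P(x) y'' + Q(x) y' + R(x) y = 0 with P(x) = 1, Q(x) = 3x, R(x) = -2, and match powers of x.
Initial conditions: a_0 = 1, a_1 = -1.
Setting the coefficient of each power of x to zero and solving order by order (substituting the coefficients already found):
  x^0: 2 a_2 - 2 a_0 = 0  ->  2 a_2 = 2 a_0 = 2  ->  a_2 = 1
  x^1: 6 a_3 + a_1 = 0  ->  6 a_3 = -a_1 = 1  ->  a_3 = 1/6
  x^2: 12 a_4 + 4 a_2 = 0  ->  12 a_4 = -4 a_2 = -4  ->  a_4 = -1/3
  x^3: 20 a_5 + 7 a_3 = 0  ->  20 a_5 = -7 a_3 = -7/6  ->  a_5 = -7/120
Truncated series: y(x) = 1 - x + x^2 + (1/6) x^3 - (1/3) x^4 - (7/120) x^5 + O(x^6).

a_0 = 1; a_1 = -1; a_2 = 1; a_3 = 1/6; a_4 = -1/3; a_5 = -7/120


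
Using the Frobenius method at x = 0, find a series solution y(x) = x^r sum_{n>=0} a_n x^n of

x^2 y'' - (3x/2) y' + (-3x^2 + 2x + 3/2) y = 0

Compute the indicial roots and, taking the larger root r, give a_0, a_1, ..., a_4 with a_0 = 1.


Write in Frobenius form y'' + (p(x)/x) y' + (q(x)/x^2) y = 0:
  p(x) = -3/2,  q(x) = -3x^2 + 2x + 3/2.
Indicial equation: r(r-1) + (-3/2) r + (3/2) = 0 -> roots r_1 = 3/2, r_2 = 1.
Take r = r_1 = 3/2. Let y(x) = x^r sum_{n>=0} a_n x^n with a_0 = 1.
Substitute y = x^r sum a_n x^n and match x^{r+n}. The recurrence is
  D(n) a_n + 2 a_{n-1} - 3 a_{n-2} = 0,  where D(n) = (r+n)(r+n-1) + (-3/2)(r+n) + (3/2).
  a_n = [-2 a_{n-1} + 3 a_{n-2}] / D(n).
Since the indicial polynomial factors as (r - r_1)(r - r_2), D(n) = (r_1 + n - r_1)(r_1 + n - r_2) = n(n + 1/2).
Evaluating step by step (a_0 = 1):
  n = 1: D(1) = 1(1 + 1/2) = 3/2; numerator = -2(1) = -2; a_1 = (-2)/(3/2) = -4/3
  n = 2: D(2) = 2(2 + 1/2) = 5; numerator = -2(-4/3) + 3(1) = 17/3; a_2 = (17/3)/(5) = 17/15
  n = 3: D(3) = 3(3 + 1/2) = 21/2; numerator = -2(17/15) + 3(-4/3) = -94/15; a_3 = (-94/15)/(21/2) = -188/315
  n = 4: D(4) = 4(4 + 1/2) = 18; numerator = -2(-188/315) + 3(17/15) = 1447/315; a_4 = (1447/315)/(18) = 1447/5670

r = 3/2; a_0 = 1; a_1 = -4/3; a_2 = 17/15; a_3 = -188/315; a_4 = 1447/5670


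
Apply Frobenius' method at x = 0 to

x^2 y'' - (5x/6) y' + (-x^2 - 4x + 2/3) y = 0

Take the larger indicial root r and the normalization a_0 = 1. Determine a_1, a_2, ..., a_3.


Write in Frobenius form y'' + (p(x)/x) y' + (q(x)/x^2) y = 0:
  p(x) = -5/6,  q(x) = -x^2 - 4x + 2/3.
Indicial equation: r(r-1) + (-5/6) r + (2/3) = 0 -> roots r_1 = 4/3, r_2 = 1/2.
Take r = r_1 = 4/3. Let y(x) = x^r sum_{n>=0} a_n x^n with a_0 = 1.
Substitute y = x^r sum a_n x^n and match x^{r+n}. The recurrence is
  D(n) a_n - 4 a_{n-1} - 1 a_{n-2} = 0,  where D(n) = (r+n)(r+n-1) + (-5/6)(r+n) + (2/3).
  a_n = [4 a_{n-1} + 1 a_{n-2}] / D(n).
Since the indicial polynomial factors as (r - r_1)(r - r_2), D(n) = (r_1 + n - r_1)(r_1 + n - r_2) = n(n + 5/6).
Evaluating step by step (a_0 = 1):
  n = 1: D(1) = 1(1 + 5/6) = 11/6; numerator = 4(1) = 4; a_1 = (4)/(11/6) = 24/11
  n = 2: D(2) = 2(2 + 5/6) = 17/3; numerator = 4(24/11) + 1(1) = 107/11; a_2 = (107/11)/(17/3) = 321/187
  n = 3: D(3) = 3(3 + 5/6) = 23/2; numerator = 4(321/187) + 1(24/11) = 1692/187; a_3 = (1692/187)/(23/2) = 3384/4301

r = 4/3; a_0 = 1; a_1 = 24/11; a_2 = 321/187; a_3 = 3384/4301


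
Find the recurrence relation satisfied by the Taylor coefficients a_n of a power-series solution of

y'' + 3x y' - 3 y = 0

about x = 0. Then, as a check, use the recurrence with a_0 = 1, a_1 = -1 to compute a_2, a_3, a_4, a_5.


Substitute y = sum_n a_n x^n.
y''(x) has coefficient (n+2)(n+1) a_{n+2} at x^n;
3 x y'(x) has coefficient 3 n a_n at x^n (shift);
-3 y(x) has coefficient -3 a_n at x^n.
Matching x^n: (n+2)(n+1) a_{n+2} + (3n - 3) a_n = 0.
Thus a_{n+2} = (-3n + 3) / ((n+1)(n+2)) * a_n.

Check with a_0 = 1, a_1 = -1 (apply the recurrence for n = 0, 1, 2, 3): a_0 = 1, a_1 = -1, a_2 = 3/2, a_3 = 0, a_4 = -3/8, a_5 = 0.

a_(n+2) = (-3n + 3) / ((n+1)(n+2)) * a_n; check: a_0 = 1, a_1 = -1, a_2 = 3/2, a_3 = 0, a_4 = -3/8, a_5 = 0


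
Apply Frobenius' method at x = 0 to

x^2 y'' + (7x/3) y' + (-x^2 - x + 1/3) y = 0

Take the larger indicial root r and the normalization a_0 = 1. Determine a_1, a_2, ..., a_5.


Write in Frobenius form y'' + (p(x)/x) y' + (q(x)/x^2) y = 0:
  p(x) = 7/3,  q(x) = -x^2 - x + 1/3.
Indicial equation: r(r-1) + (7/3) r + (1/3) = 0 -> roots r_1 = -1/3, r_2 = -1.
Take r = r_1 = -1/3. Let y(x) = x^r sum_{n>=0} a_n x^n with a_0 = 1.
Substitute y = x^r sum a_n x^n and match x^{r+n}. The recurrence is
  D(n) a_n - 1 a_{n-1} - 1 a_{n-2} = 0,  where D(n) = (r+n)(r+n-1) + (7/3)(r+n) + (1/3).
  a_n = [1 a_{n-1} + 1 a_{n-2}] / D(n).
Since the indicial polynomial factors as (r - r_1)(r - r_2), D(n) = (r_1 + n - r_1)(r_1 + n - r_2) = n(n + 2/3).
Evaluating step by step (a_0 = 1):
  n = 1: D(1) = 1(1 + 2/3) = 5/3; numerator = 1(1) = 1; a_1 = (1)/(5/3) = 3/5
  n = 2: D(2) = 2(2 + 2/3) = 16/3; numerator = 1(3/5) + 1(1) = 8/5; a_2 = (8/5)/(16/3) = 3/10
  n = 3: D(3) = 3(3 + 2/3) = 11; numerator = 1(3/10) + 1(3/5) = 9/10; a_3 = (9/10)/(11) = 9/110
  n = 4: D(4) = 4(4 + 2/3) = 56/3; numerator = 1(9/110) + 1(3/10) = 21/55; a_4 = (21/55)/(56/3) = 9/440
  n = 5: D(5) = 5(5 + 2/3) = 85/3; numerator = 1(9/440) + 1(9/110) = 9/88; a_5 = (9/88)/(85/3) = 27/7480

r = -1/3; a_0 = 1; a_1 = 3/5; a_2 = 3/10; a_3 = 9/110; a_4 = 9/440; a_5 = 27/7480


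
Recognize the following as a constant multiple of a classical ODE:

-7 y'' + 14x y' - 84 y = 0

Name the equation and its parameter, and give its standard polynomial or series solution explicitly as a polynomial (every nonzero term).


All three coefficients share the factor -7; dividing through by -7 gives  y'' - 2x y' + 12 y = 0.
This matches the Hermite equation y'' - 2x y' + 2n y = 0 with 2n = 12, so n = 6; the polynomial solution is H_6(x).
With y = sum_k a_k x^k, matching x^k gives (k+2)(k+1) a_{k+2} = 2(k - n) a_k = 2(k - 6) a_k. The right side vanishes at k = 6, so the series with the parity of 6 terminates at degree 6.
Standard normalization: leading coefficient of H_n is 2^n, so a_6 = 2^6 = 64. Work downward with a_k = (k+1)(k+2) a_{k+2} / (2(k - n)):
  a_4 = (5)(6)(64) / (2(4 - 6)) = 1920/(-4) = -480
  a_2 = (3)(4)(-480) / (2(2 - 6)) = -5760/(-8) = 720
  a_0 = (1)(2)(720) / (2(0 - 6)) = 1440/(-12) = -120
Hence H_6(x) = 64 x^6 - 480 x^4 + 720 x^2 - 120.

H_6(x); series = 64 x^6 - 480 x^4 + 720 x^2 - 120


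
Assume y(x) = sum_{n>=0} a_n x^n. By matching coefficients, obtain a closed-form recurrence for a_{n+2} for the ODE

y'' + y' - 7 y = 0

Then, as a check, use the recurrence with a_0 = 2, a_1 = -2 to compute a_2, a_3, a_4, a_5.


Substitute y = sum_n a_n x^n.
y''(x) has coefficient (n+2)(n+1) a_{n+2} at x^n;
y'(x) has coefficient (n+1) a_{n+1} at x^n;
-7 y(x) has coefficient -7 a_n at x^n.
Matching x^n: (n+2)(n+1) a_{n+2} + (n+1) a_{n+1} - 7 a_n = 0.
Thus a_{n+2} = [-(n+1) a_{n+1} + 7 a_n] / ((n+1)(n+2)).

Check with a_0 = 2, a_1 = -2 (apply the recurrence for n = 0, 1, 2, 3): a_0 = 2, a_1 = -2, a_2 = 8, a_3 = -5, a_4 = 71/12, a_5 = -44/15.

a_(n+2) = [-(n+1) a_(n+1) + 7 a_n] / ((n+1)(n+2)); check: a_0 = 2, a_1 = -2, a_2 = 8, a_3 = -5, a_4 = 71/12, a_5 = -44/15


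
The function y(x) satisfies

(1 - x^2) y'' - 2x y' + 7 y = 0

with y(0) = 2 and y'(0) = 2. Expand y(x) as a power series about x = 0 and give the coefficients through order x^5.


Ansatz: y(x) = sum_{n>=0} a_n x^n, so y'(x) = sum_{n>=1} n a_n x^(n-1) and y''(x) = sum_{n>=2} n(n-1) a_n x^(n-2).
Substitute into P(x) y'' + Q(x) y' + R(x) y = 0 with P(x) = 1 - x^2, Q(x) = -2x, R(x) = 7, and match powers of x.
Initial conditions: a_0 = 2, a_1 = 2.
Setting the coefficient of each power of x to zero and solving order by order (substituting the coefficients already found):
  x^0: 2 a_2 + 7 a_0 = 0  ->  2 a_2 = -7 a_0 = -14  ->  a_2 = -7
  x^1: 6 a_3 + 5 a_1 = 0  ->  6 a_3 = -5 a_1 = -10  ->  a_3 = -5/3
  x^2: 12 a_4 + a_2 = 0  ->  12 a_4 = -a_2 = 7  ->  a_4 = 7/12
  x^3: 20 a_5 - 5 a_3 = 0  ->  20 a_5 = 5 a_3 = -25/3  ->  a_5 = -5/12
Truncated series: y(x) = 2 + 2 x - 7 x^2 - (5/3) x^3 + (7/12) x^4 - (5/12) x^5 + O(x^6).

a_0 = 2; a_1 = 2; a_2 = -7; a_3 = -5/3; a_4 = 7/12; a_5 = -5/12
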